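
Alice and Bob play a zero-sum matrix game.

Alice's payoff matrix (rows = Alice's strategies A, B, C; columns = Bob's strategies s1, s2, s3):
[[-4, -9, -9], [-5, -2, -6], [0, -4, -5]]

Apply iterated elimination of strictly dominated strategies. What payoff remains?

-5

Row A is strictly dominated by row C (0>-4, -4>-9, -5>-9); eliminate A.
Column s1 is strictly dominated by s3 for Bob (-6<-5, -5<0); eliminate s1.
Column s2 is strictly dominated by s3 for Bob (-6<-2, -5<-4); eliminate s2.
Row B is strictly dominated by row C (-5>-6); eliminate B.
Only (C, s3) remains, with payoff -5.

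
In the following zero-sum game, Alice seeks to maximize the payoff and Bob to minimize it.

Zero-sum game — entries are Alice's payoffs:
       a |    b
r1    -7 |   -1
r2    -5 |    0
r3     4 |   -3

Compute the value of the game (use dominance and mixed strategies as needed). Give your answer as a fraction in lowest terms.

-5/4

Row r1 is strictly dominated by row r2, so Alice never plays it.
The remaining 2×2 game on (r2, r3) × (a, b) has no saddle point. Let Alice play r2 with probability p; indifference gives −5p + 4(1−p) = −3(1−p), so p = 7/12.
Similarly Bob's optimal q on a is 1/4, and the value is -5·(1/4) + (0)·(3/4) = -5/4.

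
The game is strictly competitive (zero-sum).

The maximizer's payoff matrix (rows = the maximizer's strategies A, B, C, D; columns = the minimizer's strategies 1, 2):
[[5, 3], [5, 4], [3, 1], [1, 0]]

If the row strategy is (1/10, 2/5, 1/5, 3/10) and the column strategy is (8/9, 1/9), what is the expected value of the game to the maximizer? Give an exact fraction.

293/90

Against (8/9, 1/9), each row's expected payoff is A: 43/9; B: 44/9; C: 25/9; D: 8/9.
Taking the (1/10, 2/5, 1/5, 3/10)-weighted average: (1/10)·(43/9) + (2/5)·(44/9) + (1/5)·(25/9) + (3/10)·(8/9) = 293/90.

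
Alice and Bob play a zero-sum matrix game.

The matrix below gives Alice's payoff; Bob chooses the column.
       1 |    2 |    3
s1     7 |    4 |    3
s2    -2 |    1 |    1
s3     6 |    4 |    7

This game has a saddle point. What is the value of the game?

4

Row minima: 3, -2, 4 → Alice's maximin is 4.
Column maxima: 7, 4, 7 → Bob's minimax is 4.
They coincide at (s3, 2), so the value is 4.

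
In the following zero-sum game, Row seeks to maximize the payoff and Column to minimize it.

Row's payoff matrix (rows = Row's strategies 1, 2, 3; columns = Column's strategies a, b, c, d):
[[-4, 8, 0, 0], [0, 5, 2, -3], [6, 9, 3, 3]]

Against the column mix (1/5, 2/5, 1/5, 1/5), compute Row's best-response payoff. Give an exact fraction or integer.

6

1: (-4)·(1/5) + (8)·(2/5) + (0)·(1/5) + (0)·(1/5) = 12/5.
2: (0)·(1/5) + (5)·(2/5) + (2)·(1/5) + (-3)·(1/5) = 9/5.
3: (6)·(1/5) + (9)·(2/5) + (3)·(1/5) + (3)·(1/5) = 6.
The best pure response is 3 with expected payoff 6.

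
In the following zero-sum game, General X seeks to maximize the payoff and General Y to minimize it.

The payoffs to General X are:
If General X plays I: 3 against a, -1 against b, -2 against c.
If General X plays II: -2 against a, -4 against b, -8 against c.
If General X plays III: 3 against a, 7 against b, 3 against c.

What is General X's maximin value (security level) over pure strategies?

3

The worst-case payoff for each row is I: -2, II: -8, III: 3.
The best of these is 3.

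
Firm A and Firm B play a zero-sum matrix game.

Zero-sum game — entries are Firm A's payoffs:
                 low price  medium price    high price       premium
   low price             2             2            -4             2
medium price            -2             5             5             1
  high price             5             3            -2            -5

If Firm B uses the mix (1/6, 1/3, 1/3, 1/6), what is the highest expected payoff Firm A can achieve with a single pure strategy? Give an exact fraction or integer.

19/6

low price: (2)·(1/6) + (2)·(1/3) + (-4)·(1/3) + (2)·(1/6) = 0.
medium price: (-2)·(1/6) + (5)·(1/3) + (5)·(1/3) + (1)·(1/6) = 19/6.
high price: (5)·(1/6) + (3)·(1/3) + (-2)·(1/3) + (-5)·(1/6) = 1/3.
The best pure response is medium price with expected payoff 19/6.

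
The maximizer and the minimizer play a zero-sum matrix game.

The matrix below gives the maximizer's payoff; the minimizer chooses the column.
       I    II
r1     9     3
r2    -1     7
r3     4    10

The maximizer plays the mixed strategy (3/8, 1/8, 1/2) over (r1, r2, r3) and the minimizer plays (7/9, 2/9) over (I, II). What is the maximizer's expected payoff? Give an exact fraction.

203/36

Against (7/9, 2/9), each row's expected payoff is r1: 23/3; r2: 7/9; r3: 16/3.
Taking the (3/8, 1/8, 1/2)-weighted average: (3/8)·(23/3) + (1/8)·(7/9) + (1/2)·(16/3) = 203/36.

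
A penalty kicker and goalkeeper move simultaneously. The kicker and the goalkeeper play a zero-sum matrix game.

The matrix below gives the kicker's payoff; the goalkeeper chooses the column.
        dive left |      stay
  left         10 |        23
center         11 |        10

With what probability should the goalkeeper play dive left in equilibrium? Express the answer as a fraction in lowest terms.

13/14

Row minima are 10 and 10, so the kicker's maximin is 10; column maxima are 11 and 23, so the goalkeeper's minimax is 11. These differ, so the equilibrium is in mixed strategies.
Let the goalkeeper play dive left with probability q. The kicker is indifferent when 10q + 23(1−q) = 11q + 10(1−q), giving q = 13/14.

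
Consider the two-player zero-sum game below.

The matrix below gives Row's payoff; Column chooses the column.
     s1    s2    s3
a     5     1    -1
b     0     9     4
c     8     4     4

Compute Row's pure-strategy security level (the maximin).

4

The worst-case payoff for each row is a: -1, b: 0, c: 4.
The best of these is 4.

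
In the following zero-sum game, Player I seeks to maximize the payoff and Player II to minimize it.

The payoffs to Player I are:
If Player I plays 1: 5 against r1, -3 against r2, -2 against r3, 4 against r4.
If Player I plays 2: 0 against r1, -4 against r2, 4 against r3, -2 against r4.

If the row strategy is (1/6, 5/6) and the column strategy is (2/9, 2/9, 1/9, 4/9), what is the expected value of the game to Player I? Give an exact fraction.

Against (2/9, 2/9, 1/9, 4/9), each row's expected payoff is 1: 2; 2: -4/3.
Taking the (1/6, 5/6)-weighted average: (1/6)·(2) + (5/6)·(-4/3) = -7/9.

-7/9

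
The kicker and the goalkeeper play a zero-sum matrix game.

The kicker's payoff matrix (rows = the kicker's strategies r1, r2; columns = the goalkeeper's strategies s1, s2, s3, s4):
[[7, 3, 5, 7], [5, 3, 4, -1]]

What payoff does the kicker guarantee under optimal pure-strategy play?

Row minima: 3, -1 → the kicker's maximin is 3.
Column maxima: 7, 3, 5, 7 → the goalkeeper's minimax is 3.
They coincide at (r1, s2), so the value is 3.

3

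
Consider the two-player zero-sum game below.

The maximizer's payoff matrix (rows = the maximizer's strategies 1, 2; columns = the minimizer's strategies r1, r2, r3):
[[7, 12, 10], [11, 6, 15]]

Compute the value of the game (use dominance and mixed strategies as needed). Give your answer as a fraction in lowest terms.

Column r3 is strictly dominated by r1 for the minimizer (it gives the maximizer more in every row).
The remaining 2×2 game on (1, 2) × (r1, r2) has no saddle point. Let the maximizer play 1 with probability p; indifference gives 7p + 11(1−p) = 12p + 6(1−p), so p = 1/2.
Similarly the minimizer's optimal q on r1 is 3/5, and the value is 7·(3/5) + (12)·(2/5) = 9.

9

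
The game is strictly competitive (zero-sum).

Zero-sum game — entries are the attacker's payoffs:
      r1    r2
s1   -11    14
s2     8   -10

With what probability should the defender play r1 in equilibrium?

24/43

Row minima are -11 and -10, so the attacker's maximin is -10; column maxima are 8 and 14, so the defender's minimax is 8. These differ, so the equilibrium is in mixed strategies.
Let the defender play r1 with probability q. The attacker is indifferent when −11q + 14(1−q) = 8q − 10(1−q), giving q = 24/43.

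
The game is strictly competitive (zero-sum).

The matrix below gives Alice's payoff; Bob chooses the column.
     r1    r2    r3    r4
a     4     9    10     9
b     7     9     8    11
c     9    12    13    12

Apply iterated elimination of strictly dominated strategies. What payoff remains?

Column r4 is strictly dominated by r1 for Bob (4<9, 7<11, 9<12); eliminate r4.
Row a is strictly dominated by row c (9>4, 12>9, 13>10); eliminate a.
Row b is strictly dominated by row c (9>7, 12>9, 13>8); eliminate b.
Column r2 is strictly dominated by r1 for Bob (9<12); eliminate r2.
Column r3 is strictly dominated by r1 for Bob (9<13); eliminate r3.
Only (c, r1) remains, with payoff 9.

9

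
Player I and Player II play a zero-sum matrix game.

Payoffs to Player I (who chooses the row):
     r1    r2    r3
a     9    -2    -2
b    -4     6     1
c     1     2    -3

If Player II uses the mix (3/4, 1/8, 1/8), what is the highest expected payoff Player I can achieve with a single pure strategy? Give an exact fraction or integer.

25/4

a: (9)·(3/4) + (-2)·(1/8) + (-2)·(1/8) = 25/4.
b: (-4)·(3/4) + (6)·(1/8) + (1)·(1/8) = -17/8.
c: (1)·(3/4) + (2)·(1/8) + (-3)·(1/8) = 5/8.
The best pure response is a with expected payoff 25/4.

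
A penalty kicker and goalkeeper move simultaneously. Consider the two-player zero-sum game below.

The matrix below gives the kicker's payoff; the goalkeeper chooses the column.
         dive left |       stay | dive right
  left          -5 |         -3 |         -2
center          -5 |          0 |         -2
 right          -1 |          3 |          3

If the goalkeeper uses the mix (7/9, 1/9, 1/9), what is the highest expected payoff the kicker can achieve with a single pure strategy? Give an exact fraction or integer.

left: (-5)·(7/9) + (-3)·(1/9) + (-2)·(1/9) = -40/9.
center: (-5)·(7/9) + (0)·(1/9) + (-2)·(1/9) = -37/9.
right: (-1)·(7/9) + (3)·(1/9) + (3)·(1/9) = -1/9.
The best pure response is right with expected payoff -1/9.

-1/9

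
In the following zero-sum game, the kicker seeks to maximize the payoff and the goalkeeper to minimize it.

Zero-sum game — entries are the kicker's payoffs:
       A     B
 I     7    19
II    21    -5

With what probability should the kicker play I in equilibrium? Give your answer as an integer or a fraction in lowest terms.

Row minima are 7 and -5, so the kicker's maximin is 7; column maxima are 21 and 19, so the goalkeeper's minimax is 19. These differ, so the equilibrium is in mixed strategies.
Let the kicker play I with probability p. The goalkeeper is indifferent when 7p + 21(1−p) = 19p − 5(1−p), giving p = 13/19.

13/19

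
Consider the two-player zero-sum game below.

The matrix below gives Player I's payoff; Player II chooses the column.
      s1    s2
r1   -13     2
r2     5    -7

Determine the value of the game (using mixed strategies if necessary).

Row minima are -13 and -7, so Player I's maximin is -7; column maxima are 5 and 2, so Player II's minimax is 2. These differ, so the equilibrium is in mixed strategies.
Let Player I play r1 with probability p. Player II is indifferent when −13p + 5(1−p) = 2p − 7(1−p), giving p = 4/9.
Let Player II play s1 with probability q. Player I is indifferent when −13q + 2(1−q) = 5q − 7(1−q), giving q = 1/3.
The value is -13·(1/3) + (2)·(2/3) = -3.

-3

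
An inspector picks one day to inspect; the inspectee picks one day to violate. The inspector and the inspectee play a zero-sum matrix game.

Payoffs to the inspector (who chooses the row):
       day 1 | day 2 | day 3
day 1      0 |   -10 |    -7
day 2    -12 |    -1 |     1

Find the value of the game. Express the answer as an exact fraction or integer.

Column day 3 is strictly dominated by day 2 for the inspectee (it gives the inspector more in every row).
The remaining 2×2 game on (day 1, day 2) × (day 1, day 2) has no saddle point. Let the inspector play day 1 with probability p; indifference gives −12(1−p) = −10p − (1−p), so p = 11/21.
Similarly the inspectee's optimal q on day 1 is 3/7, and the value is 0·(3/7) + (-10)·(4/7) = -40/7.

-40/7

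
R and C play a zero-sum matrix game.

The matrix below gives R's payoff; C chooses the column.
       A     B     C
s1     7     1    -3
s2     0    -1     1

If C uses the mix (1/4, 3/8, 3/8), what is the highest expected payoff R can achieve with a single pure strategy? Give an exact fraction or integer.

s1: (7)·(1/4) + (1)·(3/8) + (-3)·(3/8) = 1.
s2: (0)·(1/4) + (-1)·(3/8) + (1)·(3/8) = 0.
The best pure response is s1 with expected payoff 1.

1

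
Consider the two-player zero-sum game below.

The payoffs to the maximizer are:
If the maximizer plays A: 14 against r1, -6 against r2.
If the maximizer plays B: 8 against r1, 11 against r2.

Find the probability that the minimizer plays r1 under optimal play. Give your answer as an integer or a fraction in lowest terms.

17/23

Row minima are -6 and 8, so the maximizer's maximin is 8; column maxima are 14 and 11, so the minimizer's minimax is 11. These differ, so the equilibrium is in mixed strategies.
Let the minimizer play r1 with probability q. The maximizer is indifferent when 14q − 6(1−q) = 8q + 11(1−q), giving q = 17/23.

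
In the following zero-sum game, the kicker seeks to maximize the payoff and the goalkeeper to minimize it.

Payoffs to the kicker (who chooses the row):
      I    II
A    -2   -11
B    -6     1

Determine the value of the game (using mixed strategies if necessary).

Row minima are -11 and -6, so the kicker's maximin is -6; column maxima are -2 and 1, so the goalkeeper's minimax is -2. These differ, so the equilibrium is in mixed strategies.
Let the kicker play A with probability p. The goalkeeper is indifferent when −2p − 6(1−p) = −11p + (1−p), giving p = 7/16.
Let the goalkeeper play I with probability q. The kicker is indifferent when −2q − 11(1−q) = −6q + (1−q), giving q = 3/4.
The value is -2·(3/4) + (-11)·(1/4) = -17/4.

-17/4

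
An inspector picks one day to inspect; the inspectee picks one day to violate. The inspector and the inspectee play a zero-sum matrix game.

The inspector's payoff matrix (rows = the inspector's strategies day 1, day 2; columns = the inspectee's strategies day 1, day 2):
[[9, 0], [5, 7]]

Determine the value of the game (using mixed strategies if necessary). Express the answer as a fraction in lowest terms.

Row minima are 0 and 5, so the inspector's maximin is 5; column maxima are 9 and 7, so the inspectee's minimax is 7. These differ, so the equilibrium is in mixed strategies.
Let the inspector play day 1 with probability p. The inspectee is indifferent when 9p + 5(1−p) = 7(1−p), giving p = 2/11.
Let the inspectee play day 1 with probability q. The inspector is indifferent when 9q = 5q + 7(1−q), giving q = 7/11.
The value is 9·(7/11) + (0)·(4/11) = 63/11.

63/11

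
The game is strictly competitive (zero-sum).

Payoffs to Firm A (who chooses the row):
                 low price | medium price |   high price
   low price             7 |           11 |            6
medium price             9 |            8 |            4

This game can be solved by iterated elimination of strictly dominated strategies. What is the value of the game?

Column low price is strictly dominated by high price for Firm B (6<7, 4<9); eliminate low price.
Column medium price is strictly dominated by high price for Firm B (6<11, 4<8); eliminate medium price.
Row medium price is strictly dominated by row low price (6>4); eliminate medium price.
Only (low price, high price) remains, with payoff 6.

6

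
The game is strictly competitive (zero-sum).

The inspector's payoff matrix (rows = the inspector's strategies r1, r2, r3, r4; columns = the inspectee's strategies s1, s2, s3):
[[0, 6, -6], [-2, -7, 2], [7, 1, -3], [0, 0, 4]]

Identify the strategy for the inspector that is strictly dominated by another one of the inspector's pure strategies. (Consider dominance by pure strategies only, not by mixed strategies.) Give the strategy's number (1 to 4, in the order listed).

2

Compare r2 with r4: 0 > -2, 0 > -7, 4 > 2.
So r4 strictly dominates r2 for the inspector; r2 is strictly dominated.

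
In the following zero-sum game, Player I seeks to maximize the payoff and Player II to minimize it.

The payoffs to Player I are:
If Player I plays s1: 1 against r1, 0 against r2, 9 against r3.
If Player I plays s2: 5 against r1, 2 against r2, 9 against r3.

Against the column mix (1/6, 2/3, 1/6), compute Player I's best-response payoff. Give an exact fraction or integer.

11/3

s1: (1)·(1/6) + (0)·(2/3) + (9)·(1/6) = 5/3.
s2: (5)·(1/6) + (2)·(2/3) + (9)·(1/6) = 11/3.
The best pure response is s2 with expected payoff 11/3.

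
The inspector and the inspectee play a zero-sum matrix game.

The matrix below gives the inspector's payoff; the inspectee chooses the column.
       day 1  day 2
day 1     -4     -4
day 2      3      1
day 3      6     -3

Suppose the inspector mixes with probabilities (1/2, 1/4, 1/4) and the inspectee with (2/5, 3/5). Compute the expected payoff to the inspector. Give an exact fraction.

-7/5

Against (2/5, 3/5), each row's expected payoff is day 1: -4; day 2: 9/5; day 3: 3/5.
Taking the (1/2, 1/4, 1/4)-weighted average: (1/2)·(-4) + (1/4)·(9/5) + (1/4)·(3/5) = -7/5.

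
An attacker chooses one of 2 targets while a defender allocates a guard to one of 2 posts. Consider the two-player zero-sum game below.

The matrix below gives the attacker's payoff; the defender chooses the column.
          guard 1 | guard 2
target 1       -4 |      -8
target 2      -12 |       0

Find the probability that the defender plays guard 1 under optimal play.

Row minima are -8 and -12, so the attacker's maximin is -8; column maxima are -4 and 0, so the defender's minimax is -4. These differ, so the equilibrium is in mixed strategies.
Let the defender play guard 1 with probability q. The attacker is indifferent when −4q − 8(1−q) = −12q, giving q = 1/2.

1/2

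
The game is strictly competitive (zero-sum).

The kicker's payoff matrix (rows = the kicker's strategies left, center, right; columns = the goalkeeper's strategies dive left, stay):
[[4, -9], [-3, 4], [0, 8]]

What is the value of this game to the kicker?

Row center is strictly dominated by row right, so the kicker never plays it.
The remaining 2×2 game on (left, right) × (dive left, stay) has no saddle point. Let the kicker play left with probability p; indifference gives 4p = −9p + 8(1−p), so p = 8/21.
Similarly the goalkeeper's optimal q on dive left is 17/21, and the value is 4·(17/21) + (-9)·(4/21) = 32/21.

32/21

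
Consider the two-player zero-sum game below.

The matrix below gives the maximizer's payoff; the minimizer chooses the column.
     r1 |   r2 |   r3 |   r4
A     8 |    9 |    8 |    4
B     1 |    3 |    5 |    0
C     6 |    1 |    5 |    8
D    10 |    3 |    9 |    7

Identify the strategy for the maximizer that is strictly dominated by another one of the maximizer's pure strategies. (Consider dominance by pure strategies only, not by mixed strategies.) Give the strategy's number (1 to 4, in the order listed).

Compare B with A: 8 > 1, 9 > 3, 8 > 5, 4 > 0.
So A strictly dominates B for the maximizer; B is strictly dominated.

2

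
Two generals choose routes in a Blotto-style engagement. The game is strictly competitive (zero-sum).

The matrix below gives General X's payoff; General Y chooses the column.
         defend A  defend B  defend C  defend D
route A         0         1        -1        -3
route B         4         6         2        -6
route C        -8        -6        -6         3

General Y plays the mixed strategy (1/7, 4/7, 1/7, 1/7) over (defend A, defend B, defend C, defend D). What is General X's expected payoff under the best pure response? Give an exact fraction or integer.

24/7

route A: (0)·(1/7) + (1)·(4/7) + (-1)·(1/7) + (-3)·(1/7) = 0.
route B: (4)·(1/7) + (6)·(4/7) + (2)·(1/7) + (-6)·(1/7) = 24/7.
route C: (-8)·(1/7) + (-6)·(4/7) + (-6)·(1/7) + (3)·(1/7) = -5.
The best pure response is route B with expected payoff 24/7.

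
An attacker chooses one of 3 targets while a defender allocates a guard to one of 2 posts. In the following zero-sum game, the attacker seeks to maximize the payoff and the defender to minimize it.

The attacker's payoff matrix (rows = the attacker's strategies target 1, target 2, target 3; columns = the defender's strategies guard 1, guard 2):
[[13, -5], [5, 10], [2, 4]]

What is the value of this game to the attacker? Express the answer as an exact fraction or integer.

Row target 3 is strictly dominated by row target 2, so the attacker never plays it.
The remaining 2×2 game on (target 1, target 2) × (guard 1, guard 2) has no saddle point. Let the attacker play target 1 with probability p; indifference gives 13p + 5(1−p) = −5p + 10(1−p), so p = 5/23.
Similarly the defender's optimal q on guard 1 is 15/23, and the value is 13·(15/23) + (-5)·(8/23) = 155/23.

155/23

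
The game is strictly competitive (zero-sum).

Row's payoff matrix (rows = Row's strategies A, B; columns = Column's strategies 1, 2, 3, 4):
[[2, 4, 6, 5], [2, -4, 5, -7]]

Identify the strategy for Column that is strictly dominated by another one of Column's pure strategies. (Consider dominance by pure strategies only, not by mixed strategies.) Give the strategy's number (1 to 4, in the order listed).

Column prefers columns that give Row less. Compare 3 with 1: 2 < 6, 2 < 5.
So 1 strictly dominates 3 for Column; 3 is strictly dominated.

3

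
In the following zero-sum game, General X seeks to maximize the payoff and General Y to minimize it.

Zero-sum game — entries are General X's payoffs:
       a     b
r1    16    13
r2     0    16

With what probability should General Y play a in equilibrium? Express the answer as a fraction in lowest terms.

3/19

Row minima are 13 and 0, so General X's maximin is 13; column maxima are 16 and 16, so General Y's minimax is 16. These differ, so the equilibrium is in mixed strategies.
Let General Y play a with probability q. General X is indifferent when 16q + 13(1−q) = 16(1−q), giving q = 3/19.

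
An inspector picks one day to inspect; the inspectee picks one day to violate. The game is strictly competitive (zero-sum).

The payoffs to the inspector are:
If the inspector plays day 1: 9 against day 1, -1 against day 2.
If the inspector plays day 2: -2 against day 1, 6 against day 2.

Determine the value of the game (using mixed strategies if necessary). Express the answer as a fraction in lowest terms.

Row minima are -1 and -2, so the inspector's maximin is -1; column maxima are 9 and 6, so the inspectee's minimax is 6. These differ, so the equilibrium is in mixed strategies.
Let the inspector play day 1 with probability p. The inspectee is indifferent when 9p − 2(1−p) = −p + 6(1−p), giving p = 4/9.
Let the inspectee play day 1 with probability q. The inspector is indifferent when 9q − (1−q) = −2q + 6(1−q), giving q = 7/18.
The value is 9·(7/18) + (-1)·(11/18) = 26/9.

26/9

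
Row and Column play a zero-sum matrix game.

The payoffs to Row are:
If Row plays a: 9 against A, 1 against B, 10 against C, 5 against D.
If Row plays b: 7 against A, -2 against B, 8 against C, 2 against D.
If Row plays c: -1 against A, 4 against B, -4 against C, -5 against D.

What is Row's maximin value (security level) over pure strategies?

The worst-case payoff for each row is a: 1, b: -2, c: -5.
The best of these is 1.

1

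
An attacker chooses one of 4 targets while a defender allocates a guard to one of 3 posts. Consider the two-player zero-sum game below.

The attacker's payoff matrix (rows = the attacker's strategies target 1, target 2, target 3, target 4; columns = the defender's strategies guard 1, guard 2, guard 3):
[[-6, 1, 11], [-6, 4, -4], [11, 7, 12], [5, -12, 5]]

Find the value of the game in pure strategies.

Row minima: -6, -6, 7, -12 → the attacker's maximin is 7.
Column maxima: 11, 7, 12 → the defender's minimax is 7.
They coincide at (target 3, guard 2), so the value is 7.

7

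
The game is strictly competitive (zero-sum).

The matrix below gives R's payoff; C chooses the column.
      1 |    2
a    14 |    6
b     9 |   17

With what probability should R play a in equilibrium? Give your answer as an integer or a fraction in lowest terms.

1/2

Row minima are 6 and 9, so R's maximin is 9; column maxima are 14 and 17, so C's minimax is 14. These differ, so the equilibrium is in mixed strategies.
Let R play a with probability p. C is indifferent when 14p + 9(1−p) = 6p + 17(1−p), giving p = 1/2.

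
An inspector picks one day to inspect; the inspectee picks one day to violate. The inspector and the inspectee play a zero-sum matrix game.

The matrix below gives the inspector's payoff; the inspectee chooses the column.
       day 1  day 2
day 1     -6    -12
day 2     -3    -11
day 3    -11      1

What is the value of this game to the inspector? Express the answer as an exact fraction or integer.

-31/5

Row day 1 is strictly dominated by row day 2, so the inspector never plays it.
The remaining 2×2 game on (day 2, day 3) × (day 1, day 2) has no saddle point. Let the inspector play day 2 with probability p; indifference gives −3p − 11(1−p) = −11p + (1−p), so p = 3/5.
Similarly the inspectee's optimal q on day 1 is 3/5, and the value is -3·(3/5) + (-11)·(2/5) = -31/5.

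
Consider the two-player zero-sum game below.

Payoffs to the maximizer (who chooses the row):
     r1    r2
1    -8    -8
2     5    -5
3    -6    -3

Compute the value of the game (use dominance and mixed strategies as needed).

Row 1 is strictly dominated by row 3, so the maximizer never plays it.
The remaining 2×2 game on (2, 3) × (r1, r2) has no saddle point. Let the maximizer play 2 with probability p; indifference gives 5p − 6(1−p) = −5p − 3(1−p), so p = 3/13.
Similarly the minimizer's optimal q on r1 is 2/13, and the value is 5·(2/13) + (-5)·(11/13) = -45/13.

-45/13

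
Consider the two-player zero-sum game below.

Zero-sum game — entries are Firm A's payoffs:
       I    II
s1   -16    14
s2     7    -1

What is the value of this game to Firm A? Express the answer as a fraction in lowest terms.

41/19

Row minima are -16 and -1, so Firm A's maximin is -1; column maxima are 7 and 14, so Firm B's minimax is 7. These differ, so the equilibrium is in mixed strategies.
Let Firm A play s1 with probability p. Firm B is indifferent when −16p + 7(1−p) = 14p − (1−p), giving p = 4/19.
Let Firm B play I with probability q. Firm A is indifferent when −16q + 14(1−q) = 7q − (1−q), giving q = 15/38.
The value is -16·(15/38) + (14)·(23/38) = 41/19.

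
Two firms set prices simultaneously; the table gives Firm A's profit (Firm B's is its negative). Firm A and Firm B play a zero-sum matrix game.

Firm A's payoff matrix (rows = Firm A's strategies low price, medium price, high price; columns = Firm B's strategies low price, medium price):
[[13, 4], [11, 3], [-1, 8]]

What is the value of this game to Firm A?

Row medium price is strictly dominated by row low price, so Firm A never plays it.
The remaining 2×2 game on (low price, high price) × (low price, medium price) has no saddle point. Let Firm A play low price with probability p; indifference gives 13p − (1−p) = 4p + 8(1−p), so p = 1/2.
Similarly Firm B's optimal q on low price is 2/9, and the value is 13·(2/9) + (4)·(7/9) = 6.

6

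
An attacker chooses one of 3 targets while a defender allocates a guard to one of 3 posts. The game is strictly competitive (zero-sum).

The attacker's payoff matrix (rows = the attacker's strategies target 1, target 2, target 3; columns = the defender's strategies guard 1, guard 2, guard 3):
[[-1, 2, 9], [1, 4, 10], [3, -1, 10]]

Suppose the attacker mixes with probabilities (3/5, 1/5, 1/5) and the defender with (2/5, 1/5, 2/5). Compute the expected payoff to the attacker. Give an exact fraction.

Against (2/5, 1/5, 2/5), each row's expected payoff is target 1: 18/5; target 2: 26/5; target 3: 5.
Taking the (3/5, 1/5, 1/5)-weighted average: (3/5)·(18/5) + (1/5)·(26/5) + (1/5)·(5) = 21/5.

21/5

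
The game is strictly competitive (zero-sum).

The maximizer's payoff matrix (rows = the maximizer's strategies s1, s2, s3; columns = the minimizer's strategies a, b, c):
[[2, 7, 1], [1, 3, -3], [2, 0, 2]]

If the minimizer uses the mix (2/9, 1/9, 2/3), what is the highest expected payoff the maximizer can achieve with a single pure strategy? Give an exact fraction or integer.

s1: (2)·(2/9) + (7)·(1/9) + (1)·(2/3) = 17/9.
s2: (1)·(2/9) + (3)·(1/9) + (-3)·(2/3) = -13/9.
s3: (2)·(2/9) + (0)·(1/9) + (2)·(2/3) = 16/9.
The best pure response is s1 with expected payoff 17/9.

17/9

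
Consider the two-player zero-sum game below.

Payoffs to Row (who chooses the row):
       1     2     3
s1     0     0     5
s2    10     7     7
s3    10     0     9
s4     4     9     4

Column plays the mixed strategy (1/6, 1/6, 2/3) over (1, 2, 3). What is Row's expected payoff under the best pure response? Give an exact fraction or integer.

s1: (0)·(1/6) + (0)·(1/6) + (5)·(2/3) = 10/3.
s2: (10)·(1/6) + (7)·(1/6) + (7)·(2/3) = 15/2.
s3: (10)·(1/6) + (0)·(1/6) + (9)·(2/3) = 23/3.
s4: (4)·(1/6) + (9)·(1/6) + (4)·(2/3) = 29/6.
The best pure response is s3 with expected payoff 23/3.

23/3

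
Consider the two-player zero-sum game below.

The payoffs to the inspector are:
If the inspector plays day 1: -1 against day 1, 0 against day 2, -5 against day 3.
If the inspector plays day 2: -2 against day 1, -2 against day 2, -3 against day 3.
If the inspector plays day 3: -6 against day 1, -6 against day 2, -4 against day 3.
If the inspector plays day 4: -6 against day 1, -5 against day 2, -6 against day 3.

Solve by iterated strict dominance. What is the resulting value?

Row day 3 is strictly dominated by row day 2 (-2>-6, -2>-6, -3>-4); eliminate day 3.
Column day 2 is strictly dominated by day 3 for the inspectee (-5<0, -3<-2, -6<-5); eliminate day 2.
Row day 4 is strictly dominated by row day 1 (-1>-6, -5>-6); eliminate day 4.
Column day 1 is strictly dominated by day 3 for the inspectee (-5<-1, -3<-2); eliminate day 1.
Row day 1 is strictly dominated by row day 2 (-3>-5); eliminate day 1.
Only (day 2, day 3) remains, with payoff -3.

-3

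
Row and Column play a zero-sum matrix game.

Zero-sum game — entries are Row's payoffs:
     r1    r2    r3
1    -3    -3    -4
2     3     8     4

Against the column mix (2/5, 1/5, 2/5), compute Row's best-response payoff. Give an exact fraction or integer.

1: (-3)·(2/5) + (-3)·(1/5) + (-4)·(2/5) = -17/5.
2: (3)·(2/5) + (8)·(1/5) + (4)·(2/5) = 22/5.
The best pure response is 2 with expected payoff 22/5.

22/5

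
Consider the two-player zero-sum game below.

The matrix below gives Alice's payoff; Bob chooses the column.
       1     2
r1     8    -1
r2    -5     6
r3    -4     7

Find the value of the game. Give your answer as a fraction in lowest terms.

13/5

Row r2 is strictly dominated by row r3, so Alice never plays it.
The remaining 2×2 game on (r1, r3) × (1, 2) has no saddle point. Let Alice play r1 with probability p; indifference gives 8p − 4(1−p) = −p + 7(1−p), so p = 11/20.
Similarly Bob's optimal q on 1 is 2/5, and the value is 8·(2/5) + (-1)·(3/5) = 13/5.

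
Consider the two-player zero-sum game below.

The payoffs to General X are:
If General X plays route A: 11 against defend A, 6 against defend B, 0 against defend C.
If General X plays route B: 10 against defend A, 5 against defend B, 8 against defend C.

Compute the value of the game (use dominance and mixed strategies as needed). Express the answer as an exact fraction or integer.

Column defend A is strictly dominated by defend B for General Y (it gives General X more in every row).
The remaining 2×2 game on (route A, route B) × (defend B, defend C) has no saddle point. Let General X play route A with probability p; indifference gives 6p + 5(1−p) = 8(1−p), so p = 1/3.
Similarly General Y's optimal q on defend B is 8/9, and the value is 6·(8/9) + (0)·(1/9) = 16/3.

16/3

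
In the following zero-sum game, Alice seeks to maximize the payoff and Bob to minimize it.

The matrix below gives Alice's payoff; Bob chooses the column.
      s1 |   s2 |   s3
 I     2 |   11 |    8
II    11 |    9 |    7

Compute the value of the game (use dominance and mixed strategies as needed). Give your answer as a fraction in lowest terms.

37/5

Column s2 is strictly dominated by s3 for Bob (it gives Alice more in every row).
The remaining 2×2 game on (I, II) × (s1, s3) has no saddle point. Let Alice play I with probability p; indifference gives 2p + 11(1−p) = 8p + 7(1−p), so p = 2/5.
Similarly Bob's optimal q on s1 is 1/10, and the value is 2·(1/10) + (8)·(9/10) = 37/5.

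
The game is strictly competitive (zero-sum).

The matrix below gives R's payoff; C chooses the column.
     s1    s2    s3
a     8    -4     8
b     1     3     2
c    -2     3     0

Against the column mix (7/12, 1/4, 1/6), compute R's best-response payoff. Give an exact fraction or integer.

a: (8)·(7/12) + (-4)·(1/4) + (8)·(1/6) = 5.
b: (1)·(7/12) + (3)·(1/4) + (2)·(1/6) = 5/3.
c: (-2)·(7/12) + (3)·(1/4) + (0)·(1/6) = -5/12.
The best pure response is a with expected payoff 5.

5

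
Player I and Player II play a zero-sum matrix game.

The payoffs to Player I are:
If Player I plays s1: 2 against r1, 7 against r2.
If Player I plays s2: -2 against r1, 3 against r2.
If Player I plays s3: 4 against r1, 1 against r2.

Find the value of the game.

13/4

Row s2 is strictly dominated by row s1, so Player I never plays it.
The remaining 2×2 game on (s1, s3) × (r1, r2) has no saddle point. Let Player I play s1 with probability p; indifference gives 2p + 4(1−p) = 7p + (1−p), so p = 3/8.
Similarly Player II's optimal q on r1 is 3/4, and the value is 2·(3/4) + (7)·(1/4) = 13/4.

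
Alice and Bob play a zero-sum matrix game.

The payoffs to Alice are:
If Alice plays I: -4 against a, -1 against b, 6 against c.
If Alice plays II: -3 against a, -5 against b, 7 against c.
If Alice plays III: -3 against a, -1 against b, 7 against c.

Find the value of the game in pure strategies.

-3

Row minima: -4, -5, -3 → Alice's maximin is -3.
Column maxima: -3, -1, 7 → Bob's minimax is -3.
They coincide at (III, a), so the value is -3.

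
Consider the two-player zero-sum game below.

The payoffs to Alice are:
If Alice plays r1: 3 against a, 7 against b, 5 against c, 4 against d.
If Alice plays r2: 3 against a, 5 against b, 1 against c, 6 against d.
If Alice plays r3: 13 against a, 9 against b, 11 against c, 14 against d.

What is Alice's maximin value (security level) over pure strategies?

9

The worst-case payoff for each row is r1: 3, r2: 1, r3: 9.
The best of these is 9.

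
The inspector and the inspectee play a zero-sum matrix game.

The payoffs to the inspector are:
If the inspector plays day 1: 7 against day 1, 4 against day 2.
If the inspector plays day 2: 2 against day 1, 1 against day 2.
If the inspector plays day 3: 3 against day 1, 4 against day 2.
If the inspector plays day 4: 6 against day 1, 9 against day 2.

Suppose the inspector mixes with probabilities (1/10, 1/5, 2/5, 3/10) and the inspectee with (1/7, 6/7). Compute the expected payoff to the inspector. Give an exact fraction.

67/14

Against (1/7, 6/7), each row's expected payoff is day 1: 31/7; day 2: 8/7; day 3: 27/7; day 4: 60/7.
Taking the (1/10, 1/5, 2/5, 3/10)-weighted average: (1/10)·(31/7) + (1/5)·(8/7) + (2/5)·(27/7) + (3/10)·(60/7) = 67/14.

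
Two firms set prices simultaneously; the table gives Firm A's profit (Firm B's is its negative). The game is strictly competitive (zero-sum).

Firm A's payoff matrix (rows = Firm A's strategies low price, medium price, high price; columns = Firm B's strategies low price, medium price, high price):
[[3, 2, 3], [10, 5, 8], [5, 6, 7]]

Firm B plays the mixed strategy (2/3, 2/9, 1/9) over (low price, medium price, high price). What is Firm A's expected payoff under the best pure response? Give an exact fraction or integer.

low price: (3)·(2/3) + (2)·(2/9) + (3)·(1/9) = 25/9.
medium price: (10)·(2/3) + (5)·(2/9) + (8)·(1/9) = 26/3.
high price: (5)·(2/3) + (6)·(2/9) + (7)·(1/9) = 49/9.
The best pure response is medium price with expected payoff 26/3.

26/3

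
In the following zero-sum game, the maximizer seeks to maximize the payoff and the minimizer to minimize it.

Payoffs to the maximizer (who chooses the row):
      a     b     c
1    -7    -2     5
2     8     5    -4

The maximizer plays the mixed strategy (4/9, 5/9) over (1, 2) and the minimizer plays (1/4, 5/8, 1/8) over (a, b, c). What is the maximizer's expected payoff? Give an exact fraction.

Against (1/4, 5/8, 1/8), each row's expected payoff is 1: -19/8; 2: 37/8.
Taking the (4/9, 5/9)-weighted average: (4/9)·(-19/8) + (5/9)·(37/8) = 109/72.

109/72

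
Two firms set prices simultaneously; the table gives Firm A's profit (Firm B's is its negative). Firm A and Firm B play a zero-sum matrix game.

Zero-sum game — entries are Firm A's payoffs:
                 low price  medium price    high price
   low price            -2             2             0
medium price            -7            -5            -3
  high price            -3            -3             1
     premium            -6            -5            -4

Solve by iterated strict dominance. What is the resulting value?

Column high price is strictly dominated by low price for Firm B (-2<0, -7<-3, -3<1, -6<-4); eliminate high price.
Row premium is strictly dominated by row low price (-2>-6, 2>-5); eliminate premium.
Row high price is strictly dominated by row low price (-2>-3, 2>-3); eliminate high price.
Row medium price is strictly dominated by row low price (-2>-7, 2>-5); eliminate medium price.
Column medium price is strictly dominated by low price for Firm B (-2<2); eliminate medium price.
Only (low price, low price) remains, with payoff -2.

-2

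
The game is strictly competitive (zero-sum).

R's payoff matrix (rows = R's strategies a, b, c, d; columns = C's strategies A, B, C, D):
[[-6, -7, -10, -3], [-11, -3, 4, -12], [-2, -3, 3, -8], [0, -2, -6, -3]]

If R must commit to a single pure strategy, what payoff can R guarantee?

-6

The worst-case payoff for each row is a: -10, b: -12, c: -8, d: -6.
The best of these is -6.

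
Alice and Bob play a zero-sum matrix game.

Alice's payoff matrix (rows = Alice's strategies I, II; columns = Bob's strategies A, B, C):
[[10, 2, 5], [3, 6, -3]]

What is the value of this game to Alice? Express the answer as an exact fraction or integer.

3

Column A is strictly dominated by C for Bob (it gives Alice more in every row).
The remaining 2×2 game on (I, II) × (B, C) has no saddle point. Let Alice play I with probability p; indifference gives 2p + 6(1−p) = 5p − 3(1−p), so p = 3/4.
Similarly Bob's optimal q on B is 2/3, and the value is 2·(2/3) + (5)·(1/3) = 3.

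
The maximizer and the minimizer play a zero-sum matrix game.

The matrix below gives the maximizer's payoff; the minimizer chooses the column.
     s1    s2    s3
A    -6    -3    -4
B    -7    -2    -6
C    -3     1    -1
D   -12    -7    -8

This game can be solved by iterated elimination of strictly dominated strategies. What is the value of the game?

Row B is strictly dominated by row C (-3>-7, 1>-2, -1>-6); eliminate B.
Column s2 is strictly dominated by s1 for the minimizer (-6<-3, -3<1, -12<-7); eliminate s2.
Column s3 is strictly dominated by s1 for the minimizer (-6<-4, -3<-1, -12<-8); eliminate s3.
Row D is strictly dominated by row A (-6>-12); eliminate D.
Row A is strictly dominated by row C (-3>-6); eliminate A.
Only (C, s1) remains, with payoff -3.

-3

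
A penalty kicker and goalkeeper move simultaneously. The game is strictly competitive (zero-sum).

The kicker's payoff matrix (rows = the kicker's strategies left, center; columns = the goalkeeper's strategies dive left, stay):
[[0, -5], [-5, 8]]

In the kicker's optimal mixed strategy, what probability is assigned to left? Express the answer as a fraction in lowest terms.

Row minima are -5 and -5, so the kicker's maximin is -5; column maxima are 0 and 8, so the goalkeeper's minimax is 0. These differ, so the equilibrium is in mixed strategies.
Let the kicker play left with probability p. The goalkeeper is indifferent when −5(1−p) = −5p + 8(1−p), giving p = 13/18.

13/18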